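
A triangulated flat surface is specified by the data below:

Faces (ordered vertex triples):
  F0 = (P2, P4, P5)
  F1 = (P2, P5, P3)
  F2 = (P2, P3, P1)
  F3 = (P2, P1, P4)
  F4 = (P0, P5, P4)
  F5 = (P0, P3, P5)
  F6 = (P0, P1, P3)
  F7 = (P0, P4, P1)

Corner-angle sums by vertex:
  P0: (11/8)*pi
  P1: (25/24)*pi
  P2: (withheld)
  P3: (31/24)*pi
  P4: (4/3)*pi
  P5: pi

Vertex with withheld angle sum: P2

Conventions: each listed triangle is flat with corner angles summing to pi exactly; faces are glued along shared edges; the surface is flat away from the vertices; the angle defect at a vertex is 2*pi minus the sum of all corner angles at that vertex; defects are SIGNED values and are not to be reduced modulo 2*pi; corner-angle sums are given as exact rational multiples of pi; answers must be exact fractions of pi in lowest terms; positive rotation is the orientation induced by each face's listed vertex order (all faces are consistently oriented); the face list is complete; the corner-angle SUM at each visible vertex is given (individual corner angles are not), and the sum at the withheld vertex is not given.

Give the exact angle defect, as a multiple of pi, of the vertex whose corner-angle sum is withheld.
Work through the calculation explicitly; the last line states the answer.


V = 6, E = 12, F = 8; chi = V - E + F = 2
Gauss-Bonnet: total defect = 2*pi*chi = 4*pi; visible defects sum to (95/24)*pi

Answer: defect(P2) = pi/24


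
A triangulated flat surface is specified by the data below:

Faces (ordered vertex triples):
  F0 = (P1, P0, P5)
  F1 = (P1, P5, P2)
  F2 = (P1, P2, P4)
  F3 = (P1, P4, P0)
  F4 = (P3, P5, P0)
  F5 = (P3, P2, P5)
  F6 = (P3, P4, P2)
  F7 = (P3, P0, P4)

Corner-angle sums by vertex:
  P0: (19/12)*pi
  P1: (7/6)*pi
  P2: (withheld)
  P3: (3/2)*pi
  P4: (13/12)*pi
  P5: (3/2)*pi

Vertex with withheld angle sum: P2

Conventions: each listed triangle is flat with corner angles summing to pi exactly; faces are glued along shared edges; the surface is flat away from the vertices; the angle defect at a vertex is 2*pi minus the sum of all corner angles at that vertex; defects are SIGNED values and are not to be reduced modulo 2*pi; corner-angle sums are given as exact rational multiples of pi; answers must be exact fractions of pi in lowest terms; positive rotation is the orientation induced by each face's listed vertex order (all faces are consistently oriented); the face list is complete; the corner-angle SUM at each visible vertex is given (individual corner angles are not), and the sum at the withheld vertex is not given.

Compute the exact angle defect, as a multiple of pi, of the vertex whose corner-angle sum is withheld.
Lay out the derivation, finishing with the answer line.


V = 6, E = 12, F = 8; chi = V - E + F = 2
Gauss-Bonnet: total defect = 2*pi*chi = 4*pi; visible defects sum to (19/6)*pi

Answer: defect(P2) = (5/6)*pi


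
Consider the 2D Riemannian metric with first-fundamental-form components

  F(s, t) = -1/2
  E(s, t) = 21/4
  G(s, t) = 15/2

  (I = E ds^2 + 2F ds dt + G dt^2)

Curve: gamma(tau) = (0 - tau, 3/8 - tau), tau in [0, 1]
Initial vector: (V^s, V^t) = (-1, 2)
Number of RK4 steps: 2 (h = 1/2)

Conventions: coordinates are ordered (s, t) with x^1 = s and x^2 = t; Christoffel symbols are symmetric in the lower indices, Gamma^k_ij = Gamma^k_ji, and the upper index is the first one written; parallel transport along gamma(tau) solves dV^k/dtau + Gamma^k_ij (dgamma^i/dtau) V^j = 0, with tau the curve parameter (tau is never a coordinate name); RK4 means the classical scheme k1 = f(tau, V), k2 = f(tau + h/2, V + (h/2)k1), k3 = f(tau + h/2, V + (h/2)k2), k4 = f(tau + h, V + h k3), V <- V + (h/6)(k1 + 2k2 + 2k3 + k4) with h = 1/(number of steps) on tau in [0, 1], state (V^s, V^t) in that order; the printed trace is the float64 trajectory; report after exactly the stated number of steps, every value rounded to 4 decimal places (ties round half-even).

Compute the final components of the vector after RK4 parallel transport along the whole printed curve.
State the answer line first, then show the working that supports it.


Answer: V^s = -1.0000, V^t = 2.0000

gamma'(tau) = (-1, -1); f(tau, V)^k = -Gamma^k_ij(gamma(tau)) gamma'^i(tau) V^j; h = 1/2; intermediate values shown to 6 dp
curve data and Christoffel symbols at the stage parameters:
  tau = 0.000000: gamma = (0.000000, 0.375000), gamma' = (-1.000000, -1.000000); Gamma_sss = 0.000000, Gamma_sst = 0.000000, Gamma_stt = 0.000000, Gamma_tss = 0.000000, Gamma_tst = 0.000000, Gamma_ttt = 0.000000
  tau = 0.250000: gamma = (-0.250000, 0.125000), gamma' = (-1.000000, -1.000000); Gamma_sss = 0.000000, Gamma_sst = 0.000000, Gamma_stt = 0.000000, Gamma_tss = 0.000000, Gamma_tst = 0.000000, Gamma_ttt = 0.000000
  tau = 0.500000: gamma = (-0.500000, -0.125000), gamma' = (-1.000000, -1.000000); Gamma_sss = 0.000000, Gamma_sst = 0.000000, Gamma_stt = 0.000000, Gamma_tss = 0.000000, Gamma_tst = 0.000000, Gamma_ttt = 0.000000
  tau = 0.750000: gamma = (-0.750000, -0.375000), gamma' = (-1.000000, -1.000000); Gamma_sss = 0.000000, Gamma_sst = 0.000000, Gamma_stt = 0.000000, Gamma_tss = 0.000000, Gamma_tst = 0.000000, Gamma_ttt = 0.000000
  tau = 1.000000: gamma = (-1.000000, -0.625000), gamma' = (-1.000000, -1.000000); Gamma_sss = 0.000000, Gamma_sst = 0.000000, Gamma_stt = 0.000000, Gamma_tss = 0.000000, Gamma_tst = 0.000000, Gamma_ttt = 0.000000
step 0: V^s = -1.0000, V^t = 2.0000
step 1: k1 = (0.000000, 0.000000), k2 = (0.000000, 0.000000), k3 = (0.000000, 0.000000), k4 = (0.000000, 0.000000); V <- V + (h/6)(k1 + 2k2 + 2k3 + k4): V^s = -1.0000, V^t = 2.0000
step 2: k1 = (0.000000, 0.000000), k2 = (0.000000, 0.000000), k3 = (0.000000, 0.000000), k4 = (0.000000, 0.000000); V <- V + (h/6)(k1 + 2k2 + 2k3 + k4): V^s = -1.0000, V^t = 2.0000


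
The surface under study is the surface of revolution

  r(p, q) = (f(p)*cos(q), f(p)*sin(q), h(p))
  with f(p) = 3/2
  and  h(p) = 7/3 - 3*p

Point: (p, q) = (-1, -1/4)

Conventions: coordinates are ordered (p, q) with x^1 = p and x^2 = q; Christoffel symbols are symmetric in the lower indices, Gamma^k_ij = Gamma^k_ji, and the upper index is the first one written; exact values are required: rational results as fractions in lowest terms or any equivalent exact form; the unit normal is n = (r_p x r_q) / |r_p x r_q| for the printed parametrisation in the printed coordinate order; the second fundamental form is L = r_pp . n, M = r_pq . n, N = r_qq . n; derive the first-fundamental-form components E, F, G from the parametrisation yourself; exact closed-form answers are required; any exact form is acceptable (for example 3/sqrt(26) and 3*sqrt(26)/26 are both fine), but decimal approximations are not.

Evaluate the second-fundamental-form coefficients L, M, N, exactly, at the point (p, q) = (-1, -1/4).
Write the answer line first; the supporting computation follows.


Answer: L = 0, M = 0, N = -3/2

f = 3/2, f' = 0, f'' = 0, h' = -3, h'' = 0
E = 9, F = 0, G = 9/4; answer radicand W^2 = 9
unnormalised second-form numerators: l = 0, m = 0, n = -9/2; L = l/sqrt(9), and similarly M = m/sqrt(W^2), N = n/sqrt(W^2)


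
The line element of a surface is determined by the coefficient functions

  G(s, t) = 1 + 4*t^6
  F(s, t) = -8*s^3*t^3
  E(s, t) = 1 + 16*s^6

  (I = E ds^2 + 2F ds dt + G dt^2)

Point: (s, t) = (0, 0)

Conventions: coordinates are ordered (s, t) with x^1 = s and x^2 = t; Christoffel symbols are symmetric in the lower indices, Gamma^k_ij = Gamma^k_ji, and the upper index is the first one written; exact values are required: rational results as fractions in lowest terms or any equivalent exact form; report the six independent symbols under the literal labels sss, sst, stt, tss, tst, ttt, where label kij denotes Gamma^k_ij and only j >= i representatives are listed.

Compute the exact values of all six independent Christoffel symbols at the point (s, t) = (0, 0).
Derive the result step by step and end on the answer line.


E = 1, F = 0, G = 1 at the point
E_s = 0, E_t = 0, F_s = 0, F_t = 0, G_s = 0, G_t = 0
EG - F^2 = 1;  g^inv = (1) * [[1, 0], [0, 1]]
first-kind symbols [ij,l] = (1/2)(d_i g_jl + d_j g_il - d_l g_ij): [ss,s] = E_s/2 = 0, [ss,t] = F_s - E_t/2 = 0, [st,s] = E_t/2 = 0, [st,t] = G_s/2 = 0, [tt,s] = F_t - G_s/2 = 0, [tt,t] = G_t/2 = 0
Gamma^s_ij = (G*[ij,s] - F*[ij,t])/(EG - F^2), Gamma^t_ij = (E*[ij,t] - F*[ij,s])/(EG - F^2)

Answer: Gamma_sss = 0, Gamma_sst = 0, Gamma_stt = 0, Gamma_tss = 0, Gamma_tst = 0, Gamma_ttt = 0


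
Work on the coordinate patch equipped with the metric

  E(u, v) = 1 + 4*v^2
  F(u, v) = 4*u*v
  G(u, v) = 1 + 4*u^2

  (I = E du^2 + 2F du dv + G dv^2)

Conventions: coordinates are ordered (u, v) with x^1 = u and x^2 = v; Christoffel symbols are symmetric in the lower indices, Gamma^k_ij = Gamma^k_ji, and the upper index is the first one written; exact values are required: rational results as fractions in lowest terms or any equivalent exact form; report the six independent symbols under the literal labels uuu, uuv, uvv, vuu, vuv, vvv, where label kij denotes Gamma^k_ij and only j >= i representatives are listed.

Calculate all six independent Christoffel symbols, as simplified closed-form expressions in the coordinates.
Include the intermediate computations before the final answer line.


E = 1 + 4*v^2; F = 4*u*v; G = 1 + 4*u^2
Gamma^k_ij = (1/2) g^{kl} (d_i g_jl + d_j g_il - d_l g_ij), with g^inv = (1/(EG-F^2)) [[G, -F], [-F, E]]
first partials: E_u = 0, E_v = 8*v, F_u = 4*v, F_v = 4*u, G_u = 8*u, G_v = 0
D = EG - F^2 = 1 + 4*v^2 + 4*u^2
expanded: Gamma^u_uu = (G E_u - 2F F_u + F E_v)/(2D), Gamma^u_uv = (G E_v - F G_u)/(2D), Gamma^u_vv = (2G F_v - G G_u - F G_v)/(2D), Gamma^v_uu = (2E F_u - E E_v - F E_u)/(2D), Gamma^v_uv = (E G_u - F E_v)/(2D), Gamma^v_vv = (E G_v - 2F F_v + F G_u)/(2D); substitute and cancel common factors

Answer: Gamma_uuu = 0, Gamma_uuv = 4*v/(4*u^2 + 4*v^2 + 1), Gamma_uvv = 0, Gamma_vuu = 0, Gamma_vuv = 4*u/(4*u^2 + 4*v^2 + 1), Gamma_vvv = 0


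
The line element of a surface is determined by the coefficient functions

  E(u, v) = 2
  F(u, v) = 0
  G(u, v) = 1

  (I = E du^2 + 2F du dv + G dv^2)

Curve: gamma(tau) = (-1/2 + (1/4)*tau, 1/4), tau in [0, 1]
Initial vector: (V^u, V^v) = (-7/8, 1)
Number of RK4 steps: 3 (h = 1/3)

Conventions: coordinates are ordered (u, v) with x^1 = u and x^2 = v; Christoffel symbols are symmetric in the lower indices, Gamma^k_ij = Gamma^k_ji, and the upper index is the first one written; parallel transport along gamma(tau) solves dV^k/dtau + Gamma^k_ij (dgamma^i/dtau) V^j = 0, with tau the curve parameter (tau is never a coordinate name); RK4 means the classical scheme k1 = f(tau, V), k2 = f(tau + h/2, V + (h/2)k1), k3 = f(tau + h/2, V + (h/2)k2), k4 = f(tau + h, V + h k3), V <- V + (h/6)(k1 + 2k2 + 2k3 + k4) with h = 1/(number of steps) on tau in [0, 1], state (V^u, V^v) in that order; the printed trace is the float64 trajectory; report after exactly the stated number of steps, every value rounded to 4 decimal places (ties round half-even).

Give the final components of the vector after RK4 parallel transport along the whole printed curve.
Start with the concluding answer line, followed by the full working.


Answer: V^u = -0.8750, V^v = 1.0000

gamma'(tau) = (1/4, 0); f(tau, V)^k = -Gamma^k_ij(gamma(tau)) gamma'^i(tau) V^j; h = 1/3; intermediate values shown to 6 dp
curve data and Christoffel symbols at the stage parameters:
  tau = 0.000000: gamma = (-0.500000, 0.250000), gamma' = (0.250000, 0.000000); Gamma_uuu = 0.000000, Gamma_uuv = 0.000000, Gamma_uvv = 0.000000, Gamma_vuu = 0.000000, Gamma_vuv = 0.000000, Gamma_vvv = 0.000000
  tau = 0.166667: gamma = (-0.458333, 0.250000), gamma' = (0.250000, 0.000000); Gamma_uuu = 0.000000, Gamma_uuv = 0.000000, Gamma_uvv = 0.000000, Gamma_vuu = 0.000000, Gamma_vuv = 0.000000, Gamma_vvv = 0.000000
  tau = 0.333333: gamma = (-0.416667, 0.250000), gamma' = (0.250000, 0.000000); Gamma_uuu = 0.000000, Gamma_uuv = 0.000000, Gamma_uvv = 0.000000, Gamma_vuu = 0.000000, Gamma_vuv = 0.000000, Gamma_vvv = 0.000000
  tau = 0.500000: gamma = (-0.375000, 0.250000), gamma' = (0.250000, 0.000000); Gamma_uuu = 0.000000, Gamma_uuv = 0.000000, Gamma_uvv = 0.000000, Gamma_vuu = 0.000000, Gamma_vuv = 0.000000, Gamma_vvv = 0.000000
  tau = 0.666667: gamma = (-0.333333, 0.250000), gamma' = (0.250000, 0.000000); Gamma_uuu = 0.000000, Gamma_uuv = 0.000000, Gamma_uvv = 0.000000, Gamma_vuu = 0.000000, Gamma_vuv = 0.000000, Gamma_vvv = 0.000000
  tau = 0.833333: gamma = (-0.291667, 0.250000), gamma' = (0.250000, 0.000000); Gamma_uuu = 0.000000, Gamma_uuv = 0.000000, Gamma_uvv = 0.000000, Gamma_vuu = 0.000000, Gamma_vuv = 0.000000, Gamma_vvv = 0.000000
  tau = 1.000000: gamma = (-0.250000, 0.250000), gamma' = (0.250000, 0.000000); Gamma_uuu = 0.000000, Gamma_uuv = 0.000000, Gamma_uvv = 0.000000, Gamma_vuu = 0.000000, Gamma_vuv = 0.000000, Gamma_vvv = 0.000000
step 0: V^u = -0.8750, V^v = 1.0000
step 1: k1 = (0.000000, 0.000000), k2 = (0.000000, 0.000000), k3 = (0.000000, 0.000000), k4 = (0.000000, 0.000000); V <- V + (h/6)(k1 + 2k2 + 2k3 + k4): V^u = -0.8750, V^v = 1.0000
step 2: k1 = (0.000000, 0.000000), k2 = (0.000000, 0.000000), k3 = (0.000000, 0.000000), k4 = (0.000000, 0.000000); V <- V + (h/6)(k1 + 2k2 + 2k3 + k4): V^u = -0.8750, V^v = 1.0000
step 3: k1 = (0.000000, 0.000000), k2 = (0.000000, 0.000000), k3 = (0.000000, 0.000000), k4 = (0.000000, 0.000000); V <- V + (h/6)(k1 + 2k2 + 2k3 + k4): V^u = -0.8750, V^v = 1.0000


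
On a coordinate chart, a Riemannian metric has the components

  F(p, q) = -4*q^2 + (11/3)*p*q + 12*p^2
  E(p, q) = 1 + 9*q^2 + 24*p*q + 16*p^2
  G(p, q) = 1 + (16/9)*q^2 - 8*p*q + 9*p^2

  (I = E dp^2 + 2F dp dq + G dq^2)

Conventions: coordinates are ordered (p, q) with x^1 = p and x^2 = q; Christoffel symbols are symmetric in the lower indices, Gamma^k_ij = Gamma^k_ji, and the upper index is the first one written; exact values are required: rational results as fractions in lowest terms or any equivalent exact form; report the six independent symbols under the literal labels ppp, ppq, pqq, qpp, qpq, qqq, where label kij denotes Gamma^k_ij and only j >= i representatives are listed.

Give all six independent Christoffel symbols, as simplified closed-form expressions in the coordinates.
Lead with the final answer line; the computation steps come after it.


Answer: Gamma_ppp = (144*p + 108*q)/(225*p^2 + 144*p*q + 97*q^2 + 9), Gamma_ppq = (108*p + 81*q)/(225*p^2 + 144*p*q + 97*q^2 + 9), Gamma_pqq = (-48*p - 36*q)/(225*p^2 + 144*p*q + 97*q^2 + 9), Gamma_qpp = (108*p - 48*q)/(225*p^2 + 144*p*q + 97*q^2 + 9), Gamma_qpq = (81*p - 36*q)/(225*p^2 + 144*p*q + 97*q^2 + 9), Gamma_qqq = (-36*p + 16*q)/(225*p^2 + 144*p*q + 97*q^2 + 9)

E = 1 + 9*q^2 + 24*p*q + 16*p^2; F = -4*q^2 + (11/3)*p*q + 12*p^2; G = 1 + (16/9)*q^2 - 8*p*q + 9*p^2
Gamma^k_ij = (1/2) g^{kl} (d_i g_jl + d_j g_il - d_l g_ij), with g^inv = (1/(EG-F^2)) [[G, -F], [-F, E]]
first partials: E_p = 24*q + 32*p, E_q = 18*q + 24*p, F_p = (11/3)*q + 24*p, F_q = -8*q + (11/3)*p, G_p = -8*q + 18*p, G_q = (32/9)*q - 8*p
D = EG - F^2 = 1 + (97/9)*q^2 + 16*p*q + 25*p^2
expanded: Gamma^p_pp = (G E_p - 2F F_p + F E_q)/(2D), Gamma^p_pq = (G E_q - F G_p)/(2D), Gamma^p_qq = (2G F_q - G G_p - F G_q)/(2D), Gamma^q_pp = (2E F_p - E E_q - F E_p)/(2D), Gamma^q_pq = (E G_p - F E_q)/(2D), Gamma^q_qq = (E G_q - 2F F_q + F G_p)/(2D); substitute and cancel common factors


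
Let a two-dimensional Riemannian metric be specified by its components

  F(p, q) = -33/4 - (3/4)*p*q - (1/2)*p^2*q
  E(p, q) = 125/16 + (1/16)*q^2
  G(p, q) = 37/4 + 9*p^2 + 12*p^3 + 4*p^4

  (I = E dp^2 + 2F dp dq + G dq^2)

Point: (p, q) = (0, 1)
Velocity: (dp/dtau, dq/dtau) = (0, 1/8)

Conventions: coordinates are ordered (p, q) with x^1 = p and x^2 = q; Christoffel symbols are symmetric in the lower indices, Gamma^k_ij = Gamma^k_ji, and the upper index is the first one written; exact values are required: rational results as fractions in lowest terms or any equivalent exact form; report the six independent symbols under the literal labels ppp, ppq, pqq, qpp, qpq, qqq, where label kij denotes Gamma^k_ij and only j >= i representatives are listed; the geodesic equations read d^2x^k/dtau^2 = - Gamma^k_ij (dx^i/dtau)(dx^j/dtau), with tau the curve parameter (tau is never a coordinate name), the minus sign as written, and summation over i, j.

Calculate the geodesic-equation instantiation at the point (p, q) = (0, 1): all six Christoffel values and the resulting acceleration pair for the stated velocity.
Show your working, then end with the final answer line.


E = 63/8, F = -33/4, G = 37/4 at the point
E_p = 0, E_q = 1/8, F_p = -3/4, F_q = 0, G_p = 0, G_q = 0
EG - F^2 = 153/32;  g^inv = (32/153) * [[37/4, 33/4], [33/4, 63/8]]
first-kind symbols [ij,l] = (1/2)(d_i g_jl + d_j g_il - d_l g_ij): [pp,p] = E_p/2 = 0, [pp,q] = F_p - E_q/2 = -13/16, [pq,p] = E_q/2 = 1/16, [pq,q] = G_p/2 = 0, [qq,p] = F_q - G_p/2 = 0, [qq,q] = G_q/2 = 0
Gamma^p_ij = (G*[ij,p] - F*[ij,q])/(EG - F^2), Gamma^q_ij = (E*[ij,q] - F*[ij,p])/(EG - F^2)
Gamma_ppp = -143/102, Gamma_ppq = 37/306, Gamma_pqq = 0, Gamma_qpp = -91/68, Gamma_qpq = 11/102, Gamma_qqq = 0
d^2p/dtau^2 = -(Gamma_ppp*(0)^2 + 2*Gamma_ppq*(0)*(1/8) + Gamma_pqq*(1/8)^2) = 0
d^2q/dtau^2 = -(Gamma_qpp*(0)^2 + 2*Gamma_qpq*(0)*(1/8) + Gamma_qqq*(1/8)^2) = 0

Answer: Gamma_ppp = -143/102, Gamma_ppq = 37/306, Gamma_pqq = 0, Gamma_qpp = -91/68, Gamma_qpq = 11/102, Gamma_qqq = 0; accelerations (d^2p/dtau^2, d^2q/dtau^2) = (0, 0)


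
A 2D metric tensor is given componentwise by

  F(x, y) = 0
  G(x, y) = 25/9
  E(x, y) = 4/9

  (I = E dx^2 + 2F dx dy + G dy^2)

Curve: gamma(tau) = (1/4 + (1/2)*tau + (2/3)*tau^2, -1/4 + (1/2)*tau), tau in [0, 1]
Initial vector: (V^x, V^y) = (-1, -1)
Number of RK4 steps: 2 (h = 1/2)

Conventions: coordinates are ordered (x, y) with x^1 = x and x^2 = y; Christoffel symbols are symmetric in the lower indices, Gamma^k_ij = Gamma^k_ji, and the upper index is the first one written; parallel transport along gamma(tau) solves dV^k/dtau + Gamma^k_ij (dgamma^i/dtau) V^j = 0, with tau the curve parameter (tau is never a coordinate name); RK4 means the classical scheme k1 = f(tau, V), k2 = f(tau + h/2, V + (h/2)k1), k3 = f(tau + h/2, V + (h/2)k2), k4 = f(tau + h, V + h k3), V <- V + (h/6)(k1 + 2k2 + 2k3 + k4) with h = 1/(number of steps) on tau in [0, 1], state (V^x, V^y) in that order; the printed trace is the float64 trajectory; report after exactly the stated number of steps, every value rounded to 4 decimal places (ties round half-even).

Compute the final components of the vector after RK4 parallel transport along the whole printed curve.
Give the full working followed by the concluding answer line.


gamma'(tau) = (1/2 + (4/3)*tau, 1/2); f(tau, V)^k = -Gamma^k_ij(gamma(tau)) gamma'^i(tau) V^j; h = 1/2; intermediate values shown to 6 dp
curve data and Christoffel symbols at the stage parameters:
  tau = 0.000000: gamma = (0.250000, -0.250000), gamma' = (0.500000, 0.500000); Gamma_xxx = 0.000000, Gamma_xxy = 0.000000, Gamma_xyy = 0.000000, Gamma_yxx = 0.000000, Gamma_yxy = 0.000000, Gamma_yyy = 0.000000
  tau = 0.250000: gamma = (0.416667, -0.125000), gamma' = (0.833333, 0.500000); Gamma_xxx = 0.000000, Gamma_xxy = 0.000000, Gamma_xyy = 0.000000, Gamma_yxx = 0.000000, Gamma_yxy = 0.000000, Gamma_yyy = 0.000000
  tau = 0.500000: gamma = (0.666667, 0.000000), gamma' = (1.166667, 0.500000); Gamma_xxx = 0.000000, Gamma_xxy = 0.000000, Gamma_xyy = 0.000000, Gamma_yxx = 0.000000, Gamma_yxy = 0.000000, Gamma_yyy = 0.000000
  tau = 0.750000: gamma = (1.000000, 0.125000), gamma' = (1.500000, 0.500000); Gamma_xxx = 0.000000, Gamma_xxy = 0.000000, Gamma_xyy = 0.000000, Gamma_yxx = 0.000000, Gamma_yxy = 0.000000, Gamma_yyy = 0.000000
  tau = 1.000000: gamma = (1.416667, 0.250000), gamma' = (1.833333, 0.500000); Gamma_xxx = 0.000000, Gamma_xxy = 0.000000, Gamma_xyy = 0.000000, Gamma_yxx = 0.000000, Gamma_yxy = 0.000000, Gamma_yyy = 0.000000
step 0: V^x = -1.0000, V^y = -1.0000
step 1: k1 = (0.000000, 0.000000), k2 = (0.000000, 0.000000), k3 = (0.000000, 0.000000), k4 = (0.000000, 0.000000); V <- V + (h/6)(k1 + 2k2 + 2k3 + k4): V^x = -1.0000, V^y = -1.0000
step 2: k1 = (0.000000, 0.000000), k2 = (0.000000, 0.000000), k3 = (0.000000, 0.000000), k4 = (0.000000, 0.000000); V <- V + (h/6)(k1 + 2k2 + 2k3 + k4): V^x = -1.0000, V^y = -1.0000

Answer: V^x = -1.0000, V^y = -1.0000


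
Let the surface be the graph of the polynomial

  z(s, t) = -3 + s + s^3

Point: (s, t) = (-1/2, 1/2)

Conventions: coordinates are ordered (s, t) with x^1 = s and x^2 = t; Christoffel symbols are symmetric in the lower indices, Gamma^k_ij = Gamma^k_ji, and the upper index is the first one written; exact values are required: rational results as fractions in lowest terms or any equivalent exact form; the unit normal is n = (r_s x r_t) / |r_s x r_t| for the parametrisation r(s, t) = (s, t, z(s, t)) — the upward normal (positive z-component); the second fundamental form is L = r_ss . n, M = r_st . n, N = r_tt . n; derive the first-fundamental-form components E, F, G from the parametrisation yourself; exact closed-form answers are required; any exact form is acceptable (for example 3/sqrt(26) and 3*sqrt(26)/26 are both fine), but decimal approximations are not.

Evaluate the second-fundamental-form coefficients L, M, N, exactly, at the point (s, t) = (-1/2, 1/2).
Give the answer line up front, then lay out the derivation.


Answer: L = -12*sqrt(65)/65, M = 0, N = 0

z_s = 7/4, z_t = 0, z_ss = -3, z_st = 0, z_tt = 0
E = 65/16, F = 0, G = 1; answer radicand W^2 = 65/16
unnormalised second-form numerators: l = -3, m = 0, n = 0; L = l/sqrt(65/16), and similarly M = m/sqrt(W^2), N = n/sqrt(W^2)


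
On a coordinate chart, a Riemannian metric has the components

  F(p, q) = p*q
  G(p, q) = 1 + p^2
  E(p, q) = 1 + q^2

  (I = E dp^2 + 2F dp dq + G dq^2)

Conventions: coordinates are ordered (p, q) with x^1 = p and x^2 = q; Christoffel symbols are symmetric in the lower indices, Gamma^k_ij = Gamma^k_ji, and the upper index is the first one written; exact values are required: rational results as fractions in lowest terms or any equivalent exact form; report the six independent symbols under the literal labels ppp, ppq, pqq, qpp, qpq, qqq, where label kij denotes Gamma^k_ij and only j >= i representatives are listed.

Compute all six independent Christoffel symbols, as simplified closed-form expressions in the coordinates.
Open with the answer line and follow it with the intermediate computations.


Answer: Gamma_ppp = 0, Gamma_ppq = q/(p^2 + q^2 + 1), Gamma_pqq = 0, Gamma_qpp = 0, Gamma_qpq = p/(p^2 + q^2 + 1), Gamma_qqq = 0

E = 1 + q^2; F = p*q; G = 1 + p^2
Gamma^k_ij = (1/2) g^{kl} (d_i g_jl + d_j g_il - d_l g_ij), with g^inv = (1/(EG-F^2)) [[G, -F], [-F, E]]
first partials: E_p = 0, E_q = 2*q, F_p = q, F_q = p, G_p = 2*p, G_q = 0
D = EG - F^2 = 1 + q^2 + p^2
expanded: Gamma^p_pp = (G E_p - 2F F_p + F E_q)/(2D), Gamma^p_pq = (G E_q - F G_p)/(2D), Gamma^p_qq = (2G F_q - G G_p - F G_q)/(2D), Gamma^q_pp = (2E F_p - E E_q - F E_p)/(2D), Gamma^q_pq = (E G_p - F E_q)/(2D), Gamma^q_qq = (E G_q - 2F F_q + F G_p)/(2D); substitute and cancel common factors


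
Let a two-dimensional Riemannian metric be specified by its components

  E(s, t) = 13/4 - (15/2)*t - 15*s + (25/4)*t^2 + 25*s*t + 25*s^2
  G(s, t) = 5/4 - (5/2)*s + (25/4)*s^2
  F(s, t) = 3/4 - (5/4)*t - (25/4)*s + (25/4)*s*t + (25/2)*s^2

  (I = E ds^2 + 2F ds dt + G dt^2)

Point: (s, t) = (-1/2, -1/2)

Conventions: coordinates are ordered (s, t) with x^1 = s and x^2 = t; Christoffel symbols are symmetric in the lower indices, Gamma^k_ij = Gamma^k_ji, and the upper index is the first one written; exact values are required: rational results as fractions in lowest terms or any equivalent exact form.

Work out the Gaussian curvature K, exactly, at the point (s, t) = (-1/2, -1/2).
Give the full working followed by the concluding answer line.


E = 457/16, F = 147/16, G = 65/16, EG - F^2 = 253/8 at the point
E_s = -105/2, E_t = -105/4, F_s = -175/8, F_t = -35/8, G_s = -35/4, G_t = 0
E_tt = 25/2, F_st = 25/4, G_ss = 25/2
The intrinsic route: Brioschi's K = (det M1 - det M2)/(EG - F^2)^2.
M1 = [[-E_tt/2 + F_st - G_ss/2, E_s/2, F_s - E_t/2], [F_t - G_s/2, E, F], [G_t/2, F, G]] = [[-25/4, -105/4, -35/4], [0, 457/16, 147/16], [0, 147/16, 65/16]]; det M1 = -6325/32
M2 = [[0, E_t/2, G_s/2], [E_t/2, E, F], [G_s/2, F, G]] = [[0, -105/8, -35/8], [-105/8, 457/16, 147/16], [-35/8, 147/16, 65/16]]; det M2 = -6125/32
det M1 - det M2 = -25/4; K = -25/4 / (253/8)^2 = -400/64009

Answer: K = -400/64009


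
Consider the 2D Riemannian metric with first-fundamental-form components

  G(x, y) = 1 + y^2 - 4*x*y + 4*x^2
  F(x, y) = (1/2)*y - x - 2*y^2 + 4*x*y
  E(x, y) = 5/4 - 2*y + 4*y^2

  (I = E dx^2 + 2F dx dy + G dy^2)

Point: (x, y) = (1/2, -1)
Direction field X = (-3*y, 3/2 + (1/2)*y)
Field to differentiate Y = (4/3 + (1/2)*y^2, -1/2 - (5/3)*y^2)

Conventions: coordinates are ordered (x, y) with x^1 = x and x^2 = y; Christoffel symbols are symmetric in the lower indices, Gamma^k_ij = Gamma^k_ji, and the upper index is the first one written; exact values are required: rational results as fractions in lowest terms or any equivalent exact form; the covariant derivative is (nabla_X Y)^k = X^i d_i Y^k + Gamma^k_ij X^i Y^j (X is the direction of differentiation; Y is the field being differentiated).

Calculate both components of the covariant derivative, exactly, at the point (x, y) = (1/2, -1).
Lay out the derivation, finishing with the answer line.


E = 29/4, F = -5, G = 5 at the point
E_x = 0, E_y = -10, F_x = -5, F_y = 13/2, G_x = 8, G_y = -4
EG - F^2 = 45/4;  g^inv = (4/45) * [[5, 5], [5, 29/4]]
first-kind symbols [ij,l] = (1/2)(d_i g_jl + d_j g_il - d_l g_ij): [xx,x] = E_x/2 = 0, [xx,y] = F_x - E_y/2 = 0, [xy,x] = E_y/2 = -5, [xy,y] = G_x/2 = 4, [yy,x] = F_y - G_x/2 = 5/2, [yy,y] = G_y/2 = -2
Gamma^x_ij = (G*[ij,x] - F*[ij,y])/(EG - F^2), Gamma^y_ij = (E*[ij,y] - F*[ij,x])/(EG - F^2)
Gamma_xxx = 0, Gamma_xxy = -4/9, Gamma_xyy = 2/9, Gamma_yxx = 0, Gamma_yxy = 16/45, Gamma_yyy = -8/45
X = (3, 1), Y = (11/6, -13/6) at the point

Answer: (nabla_X Y)^x = 16/27, (nabla_X Y)^y = 278/135


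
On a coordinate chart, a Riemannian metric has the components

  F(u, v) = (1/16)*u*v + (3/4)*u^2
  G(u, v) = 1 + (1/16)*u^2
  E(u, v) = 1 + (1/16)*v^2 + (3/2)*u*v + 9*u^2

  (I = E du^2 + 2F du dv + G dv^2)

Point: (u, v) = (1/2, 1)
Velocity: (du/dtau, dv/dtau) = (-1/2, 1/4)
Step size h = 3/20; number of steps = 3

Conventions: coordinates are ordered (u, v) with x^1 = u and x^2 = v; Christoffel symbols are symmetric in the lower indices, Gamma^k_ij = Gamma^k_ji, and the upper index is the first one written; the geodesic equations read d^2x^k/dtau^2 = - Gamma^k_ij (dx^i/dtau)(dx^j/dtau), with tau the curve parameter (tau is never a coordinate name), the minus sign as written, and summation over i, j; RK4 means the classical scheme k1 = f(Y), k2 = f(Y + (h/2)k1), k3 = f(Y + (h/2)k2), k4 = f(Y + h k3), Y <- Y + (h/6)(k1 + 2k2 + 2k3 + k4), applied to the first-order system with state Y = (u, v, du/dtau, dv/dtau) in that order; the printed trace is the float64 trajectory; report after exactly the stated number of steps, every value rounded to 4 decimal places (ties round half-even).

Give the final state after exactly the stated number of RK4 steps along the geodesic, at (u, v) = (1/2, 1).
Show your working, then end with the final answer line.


f(Y) = (du/dtau, dv/dtau, -Gamma^u_ij Y'^i Y'^j, -Gamma^v_ij Y'^i Y'^j) with the Gammas evaluated at the stage position; h = 0.150000; intermediate values shown to 6 dp
step 0: u = 0.5000, v = 1.0000, du/dtau = -0.5000, dv/dtau = 0.2500
step 1:
  k1: at (u, v) = (0.500000, 1.000000), (du/dtau, dv/dtau) = (-0.500000, 0.250000); Gamma_uuu = 1.287356, Gamma_uuv = 0.107280, Gamma_uvv = 0.000000, Gamma_vuu = 0.091954, Gamma_vuv = 0.007663, Gamma_vvv = 0.000000; k1 = (-0.500000, 0.250000, -0.295019, -0.021073)
  k2: at (u, v) = (0.462500, 1.018750), (du/dtau, dv/dtau) = (-0.522126, 0.248420); Gamma_uuu = 1.327861, Gamma_uuv = 0.110655, Gamma_uvv = 0.000000, Gamma_vuu = 0.093494, Gamma_vuv = 0.007791, Gamma_vvv = 0.000000; k2 = (-0.522126, 0.248420, -0.333291, -0.023467)
  k3: at (u, v) = (0.460841, 1.018631), (du/dtau, dv/dtau) = (-0.524997, 0.248240); Gamma_uuu = 1.329732, Gamma_uuv = 0.110811, Gamma_uvv = 0.000000, Gamma_vuu = 0.093575, Gamma_vuv = 0.007798, Gamma_vvv = 0.000000; k3 = (-0.524997, 0.248240, -0.337620, -0.023759)
  k4: at (u, v) = (0.421250, 1.037236), (du/dtau, dv/dtau) = (-0.550643, 0.246436); Gamma_uuu = 1.371795, Gamma_uuv = 0.114316, Gamma_uvv = 0.000000, Gamma_vuu = 0.094853, Gamma_vuv = 0.007904, Gamma_vvv = 0.000000; k4 = (-0.550643, 0.246436, -0.384914, -0.026615)
  Y <- Y + (h/6)(k1 + 2k2 + 2k3 + k4): u = 0.4214, v = 1.0372, du/dtau = -0.5505, dv/dtau = 0.2464
step 2:
  k1: at (u, v) = (0.421378, 1.037244), (du/dtau, dv/dtau) = (-0.550544, 0.246447); Gamma_uuu = 1.371657, Gamma_uuv = 0.114305, Gamma_uvv = 0.000000, Gamma_vuu = 0.094849, Gamma_vuv = 0.007904, Gamma_vvv = 0.000000; k1 = (-0.550544, 0.246447, -0.384730, -0.026604)
  k2: at (u, v) = (0.380087, 1.055727), (du/dtau, dv/dtau) = (-0.579399, 0.244451); Gamma_uuu = 1.413244, Gamma_uuv = 0.117770, Gamma_uvv = 0.000000, Gamma_vuu = 0.095634, Gamma_vuv = 0.007970, Gamma_vvv = 0.000000; k2 = (-0.579399, 0.244451, -0.441069, -0.029847)
  k3: at (u, v) = (0.377923, 1.055578), (du/dtau, dv/dtau) = (-0.583624, 0.244208); Gamma_uuu = 1.415408, Gamma_uuv = 0.117951, Gamma_uvv = 0.000000, Gamma_vuu = 0.095680, Gamma_vuv = 0.007973, Gamma_vvv = 0.000000; k3 = (-0.583624, 0.244208, -0.448490, -0.030318)
  k4: at (u, v) = (0.333834, 1.073875), (du/dtau, dv/dtau) = (-0.617817, 0.241899); Gamma_uuu = 1.454281, Gamma_uuv = 0.121190, Gamma_uvv = 0.000000, Gamma_vuu = 0.095571, Gamma_vuv = 0.007964, Gamma_vvv = 0.000000; k4 = (-0.617817, 0.241899, -0.518873, -0.034099)
  Y <- Y + (h/6)(k1 + 2k2 + 2k3 + k4): u = 0.3340, v = 1.0739, du/dtau = -0.6176, dv/dtau = 0.2419
step 3:
  k1: at (u, v) = (0.334018, 1.073885), (du/dtau, dv/dtau) = (-0.617612, 0.241921); Gamma_uuu = 1.454130, Gamma_uuv = 0.121178, Gamma_uvv = 0.000000, Gamma_vuu = 0.095572, Gamma_vuv = 0.007964, Gamma_vvv = 0.000000; k1 = (-0.617612, 0.241921, -0.518459, -0.034075)
  k2: at (u, v) = (0.287697, 1.092030), (du/dtau, dv/dtau) = (-0.656496, 0.239365); Gamma_uuu = 1.484519, Gamma_uuv = 0.123710, Gamma_uvv = 0.000000, Gamma_vuu = 0.093982, Gamma_vuv = 0.007832, Gamma_vvv = 0.000000; k2 = (-0.656496, 0.239365, -0.600929, -0.038044)
  k3: at (u, v) = (0.284780, 1.091838), (du/dtau, dv/dtau) = (-0.662682, 0.239067); Gamma_uuu = 1.485978, Gamma_uuv = 0.123832, Gamma_uvv = 0.000000, Gamma_vuu = 0.093848, Gamma_vuv = 0.007821, Gamma_vvv = 0.000000; k3 = (-0.662682, 0.239067, -0.613327, -0.038735)
  k4: at (u, v) = (0.234615, 1.109746), (du/dtau, dv/dtau) = (-0.709611, 0.236111); Gamma_uuu = 1.497108, Gamma_uuv = 0.124759, Gamma_uvv = 0.000000, Gamma_vuu = 0.089486, Gamma_vuv = 0.007457, Gamma_vvv = 0.000000; k4 = (-0.709611, 0.236111, -0.712059, -0.042562)
  Y <- Y + (h/6)(k1 + 2k2 + 2k3 + k4): u = 0.2349, v = 1.1098, du/dtau = -0.7091, dv/dtau = 0.2362

Answer: u = 0.2349, v = 1.1098, du/dtau = -0.7091, dv/dtau = 0.2362


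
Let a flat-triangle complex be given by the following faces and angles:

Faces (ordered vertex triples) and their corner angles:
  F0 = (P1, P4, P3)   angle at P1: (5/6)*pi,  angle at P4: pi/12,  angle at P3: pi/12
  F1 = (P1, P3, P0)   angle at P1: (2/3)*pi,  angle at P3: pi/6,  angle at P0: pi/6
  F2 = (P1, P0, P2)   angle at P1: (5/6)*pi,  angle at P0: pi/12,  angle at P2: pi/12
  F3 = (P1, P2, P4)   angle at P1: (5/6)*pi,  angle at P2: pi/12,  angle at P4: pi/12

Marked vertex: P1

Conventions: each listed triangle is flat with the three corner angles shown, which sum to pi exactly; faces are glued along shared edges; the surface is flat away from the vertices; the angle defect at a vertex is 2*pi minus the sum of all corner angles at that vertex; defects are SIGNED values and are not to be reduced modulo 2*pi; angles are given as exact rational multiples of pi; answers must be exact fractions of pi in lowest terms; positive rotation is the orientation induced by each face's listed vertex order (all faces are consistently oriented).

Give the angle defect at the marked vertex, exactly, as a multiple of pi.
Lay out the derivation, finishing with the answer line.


Sum of corner angles at P1: (19/6)*pi
defect = 2*pi - (19/6)*pi

Answer: defect(P1) = (-7/6)*pi


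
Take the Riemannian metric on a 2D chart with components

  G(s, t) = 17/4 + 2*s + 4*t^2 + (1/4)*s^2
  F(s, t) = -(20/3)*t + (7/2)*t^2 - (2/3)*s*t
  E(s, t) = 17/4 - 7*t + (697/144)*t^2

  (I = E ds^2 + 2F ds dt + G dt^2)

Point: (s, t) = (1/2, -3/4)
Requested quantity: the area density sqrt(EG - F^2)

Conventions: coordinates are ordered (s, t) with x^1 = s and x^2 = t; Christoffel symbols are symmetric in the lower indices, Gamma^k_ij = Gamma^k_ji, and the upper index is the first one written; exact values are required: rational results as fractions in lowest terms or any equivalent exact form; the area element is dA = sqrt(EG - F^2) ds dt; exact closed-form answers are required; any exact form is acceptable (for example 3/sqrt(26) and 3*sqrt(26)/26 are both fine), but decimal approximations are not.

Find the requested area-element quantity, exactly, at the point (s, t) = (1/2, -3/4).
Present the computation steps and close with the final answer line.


E = 3129/256, F = 231/32, G = 121/16; EG - F^2 = 165165/4096

Answer: sqrt(EG - F^2) = 11*sqrt(1365)/64


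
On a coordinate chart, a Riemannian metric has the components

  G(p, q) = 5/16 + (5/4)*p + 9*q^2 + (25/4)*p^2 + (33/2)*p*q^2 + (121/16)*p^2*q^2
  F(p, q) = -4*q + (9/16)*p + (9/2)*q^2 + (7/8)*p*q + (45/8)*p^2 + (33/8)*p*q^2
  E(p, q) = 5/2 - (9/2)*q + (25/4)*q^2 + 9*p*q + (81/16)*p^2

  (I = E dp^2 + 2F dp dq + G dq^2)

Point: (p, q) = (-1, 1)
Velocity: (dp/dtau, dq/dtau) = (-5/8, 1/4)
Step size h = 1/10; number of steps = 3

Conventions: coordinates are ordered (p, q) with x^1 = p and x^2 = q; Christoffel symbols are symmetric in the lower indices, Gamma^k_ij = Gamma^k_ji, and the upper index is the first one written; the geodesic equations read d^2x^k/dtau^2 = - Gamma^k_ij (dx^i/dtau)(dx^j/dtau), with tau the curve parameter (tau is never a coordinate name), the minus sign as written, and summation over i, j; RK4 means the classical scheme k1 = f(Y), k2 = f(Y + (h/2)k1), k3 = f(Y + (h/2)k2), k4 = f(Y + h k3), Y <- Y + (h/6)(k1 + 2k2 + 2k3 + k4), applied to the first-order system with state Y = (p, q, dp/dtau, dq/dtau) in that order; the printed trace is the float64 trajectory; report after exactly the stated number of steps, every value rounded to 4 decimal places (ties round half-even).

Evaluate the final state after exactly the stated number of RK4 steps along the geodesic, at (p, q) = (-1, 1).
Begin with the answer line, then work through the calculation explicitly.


Answer: p = -1.1895, q = 1.0777, dp/dtau = -0.6179, dq/dtau = 0.2595

f(Y) = (dp/dtau, dq/dtau, -Gamma^p_ij Y'^i Y'^j, -Gamma^q_ij Y'^i Y'^j) with the Gammas evaluated at the stage position; h = 0.100000; intermediate values shown to 6 dp
step 0: p = -1.0000, q = 1.0000, dp/dtau = -0.6250, dq/dtau = 0.2500
step 1:
  k1: at (p, q) = (-1.000000, 1.000000), (dp/dtau, dq/dtau) = (-0.625000, 0.250000); Gamma_ppp = -0.077364, Gamma_ppq = 0.065903, Gamma_pqq = 3.177650, Gamma_qpp = -0.957020, Gamma_qpq = -0.925501, Gamma_qqq = -0.320917; k1 = (-0.625000, 0.250000, -0.147788, 0.104674)
  k2: at (p, q) = (-1.031250, 1.012500), (dp/dtau, dq/dtau) = (-0.632389, 0.255234); Gamma_ppp = -0.057239, Gamma_ppq = 0.342453, Gamma_pqq = 3.744316, Gamma_qpp = -0.934108, Gamma_qpq = -0.981842, Gamma_qqq = -0.449074; k2 = (-0.632389, 0.255234, -0.110481, 0.085867)
  k3: at (p, q) = (-1.031619, 1.012762), (dp/dtau, dq/dtau) = (-0.630524, 0.254293); Gamma_ppp = -0.057094, Gamma_ppq = 0.346752, Gamma_pqq = 3.750922, Gamma_qpp = -0.933765, Gamma_qpq = -0.982607, Gamma_qqq = -0.450301; k3 = (-0.630524, 0.254293, -0.108660, 0.085248)
  k4: at (p, q) = (-1.063052, 1.025429), (dp/dtau, dq/dtau) = (-0.635866, 0.258525); Gamma_ppp = -0.052563, Gamma_ppq = 0.643534, Gamma_pqq = 4.312973, Gamma_qpp = -0.907673, Gamma_qpq = -1.045431, Gamma_qqq = -0.586163; k4 = (-0.635866, 0.258525, -0.055428, 0.062461)
  Y <- Y + (h/6)(k1 + 2k2 + 2k3 + k4): p = -1.0631, q = 1.0255, dp/dtau = -0.6357, dq/dtau = 0.2585
step 2:
  k1: at (p, q) = (-1.063112, 1.025460), (dp/dtau, dq/dtau) = (-0.635692, 0.258489); Gamma_ppp = -0.052576, Gamma_ppq = 0.644144, Gamma_pqq = 4.314002, Gamma_qpp = -0.907617, Gamma_qpq = -1.045556, Gamma_qqq = -0.586399; k1 = (-0.635692, 0.258489, -0.055311, 0.062342)
  k2: at (p, q) = (-1.094896, 1.038384), (dp/dtau, dq/dtau) = (-0.638457, 0.261607); Gamma_ppp = -0.066182, Gamma_ppq = 0.950114, Gamma_pqq = 4.852640, Gamma_qpp = -0.877496, Gamma_qpq = -1.113019, Gamma_qqq = -0.724714; k2 = (-0.638457, 0.261607, 0.012257, 0.035487)
  k3: at (p, q) = (-1.095034, 1.038540), (dp/dtau, dq/dtau) = (-0.635079, 0.260264); Gamma_ppp = -0.066436, Gamma_ppq = 0.951934, Gamma_pqq = 4.854677, Gamma_qpp = -0.877289, Gamma_qpq = -1.113318, Gamma_qqq = -0.724903; k3 = (-0.635079, 0.260264, 0.012639, 0.034899)
  k4: at (p, q) = (-1.126619, 1.051486), (dp/dtau, dq/dtau) = (-0.634428, 0.261979); Gamma_ppp = -0.098936, Gamma_ppq = 1.246874, Gamma_pqq = 5.337165, Gamma_qpp = -0.843236, Gamma_qpq = -1.180991, Gamma_qqq = -0.856300; k4 = (-0.634428, 0.261979, 0.087993, 0.005594)
  Y <- Y + (h/6)(k1 + 2k2 + 2k3 + k4): p = -1.1267, q = 1.0515, dp/dtau = -0.6343, dq/dtau = 0.2620
step 3:
  k1: at (p, q) = (-1.126731, 1.051530), (dp/dtau, dq/dtau) = (-0.634317, 0.261968); Gamma_ppp = -0.099079, Gamma_ppq = 1.247879, Gamma_pqq = 5.338763, Gamma_qpp = -0.843109, Gamma_qpq = -1.181229, Gamma_qqq = -0.856757; k1 = (-0.634317, 0.261968, 0.088203, 0.005458)
  k2: at (p, q) = (-1.158447, 1.064628), (dp/dtau, dq/dtau) = (-0.629907, 0.262241); Gamma_ppp = -0.149575, Gamma_ppq = 1.520210, Gamma_pqq = 5.749054, Gamma_qpp = -0.804818, Gamma_qpq = -1.246033, Gamma_qqq = -0.975625; k2 = (-0.629907, 0.262241, 0.166224, -0.025226)
  k3: at (p, q) = (-1.158227, 1.064642), (dp/dtau, dq/dtau) = (-0.626006, 0.260707); Gamma_ppp = -0.149436, Gamma_ppq = 1.518599, Gamma_pqq = 5.746058, Gamma_qpp = -0.805014, Gamma_qpq = -1.245523, Gamma_qqq = -0.974318; k3 = (-0.626006, 0.260707, 0.163696, -0.024854)
  k4: at (p, q) = (-1.189332, 1.077600), (dp/dtau, dq/dtau) = (-0.617947, 0.259482); Gamma_ppp = -0.213548, Gamma_ppq = 1.750174, Gamma_pqq = 6.061198, Gamma_qpp = -0.763962, Gamma_qpq = -1.302377, Gamma_qqq = -1.072279; k4 = (-0.617947, 0.259482, 0.234707, -0.053740)
  Y <- Y + (h/6)(k1 + 2k2 + 2k3 + k4): p = -1.1895, q = 1.0777, dp/dtau = -0.6179, dq/dtau = 0.2595


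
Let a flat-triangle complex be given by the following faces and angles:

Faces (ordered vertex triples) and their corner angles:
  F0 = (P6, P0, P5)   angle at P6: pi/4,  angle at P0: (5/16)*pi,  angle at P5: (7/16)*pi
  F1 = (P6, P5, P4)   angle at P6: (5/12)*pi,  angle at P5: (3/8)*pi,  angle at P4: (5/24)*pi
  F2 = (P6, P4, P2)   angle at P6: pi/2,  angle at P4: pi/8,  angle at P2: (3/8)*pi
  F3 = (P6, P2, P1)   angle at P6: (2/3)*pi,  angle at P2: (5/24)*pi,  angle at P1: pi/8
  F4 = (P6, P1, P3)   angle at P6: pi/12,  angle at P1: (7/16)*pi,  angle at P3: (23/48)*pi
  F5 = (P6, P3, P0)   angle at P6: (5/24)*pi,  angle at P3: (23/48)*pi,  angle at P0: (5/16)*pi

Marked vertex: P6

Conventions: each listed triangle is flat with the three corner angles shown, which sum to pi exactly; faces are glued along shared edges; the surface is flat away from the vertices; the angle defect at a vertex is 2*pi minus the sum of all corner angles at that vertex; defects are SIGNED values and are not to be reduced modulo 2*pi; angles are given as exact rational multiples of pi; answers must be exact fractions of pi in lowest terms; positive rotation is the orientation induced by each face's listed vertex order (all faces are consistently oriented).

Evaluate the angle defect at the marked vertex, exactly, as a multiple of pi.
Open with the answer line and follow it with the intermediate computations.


Answer: defect(P6) = -pi/8

Sum of corner angles at P6: (17/8)*pi
defect = 2*pi - (17/8)*pi


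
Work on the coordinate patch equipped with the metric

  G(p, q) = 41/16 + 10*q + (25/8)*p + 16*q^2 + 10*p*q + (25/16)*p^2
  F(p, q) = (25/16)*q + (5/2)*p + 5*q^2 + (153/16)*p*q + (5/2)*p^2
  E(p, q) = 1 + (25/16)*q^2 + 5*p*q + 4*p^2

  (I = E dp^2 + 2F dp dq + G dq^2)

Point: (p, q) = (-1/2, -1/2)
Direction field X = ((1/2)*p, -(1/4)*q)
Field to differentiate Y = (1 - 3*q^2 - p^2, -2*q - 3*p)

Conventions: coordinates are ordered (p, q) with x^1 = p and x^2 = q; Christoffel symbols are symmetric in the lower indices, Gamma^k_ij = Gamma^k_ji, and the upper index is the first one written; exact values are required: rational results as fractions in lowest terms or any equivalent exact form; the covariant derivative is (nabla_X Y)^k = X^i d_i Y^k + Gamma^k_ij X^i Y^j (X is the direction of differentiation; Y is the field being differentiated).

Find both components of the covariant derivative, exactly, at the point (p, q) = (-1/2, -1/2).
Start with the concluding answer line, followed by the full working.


Answer: (nabla_X Y)^p = -3/236, (nabla_X Y)^q = 181/472

E = 233/64, F = 143/64, G = 185/64 at the point
E_p = -13/2, E_q = -65/16, F_p = -153/32, F_q = -263/32, G_p = -55/16, G_q = -11
EG - F^2 = 177/32;  g^inv = (32/177) * [[185/64, -143/64], [-143/64, 233/64]]
first-kind symbols [ij,l] = (1/2)(d_i g_jl + d_j g_il - d_l g_ij): [pp,p] = E_p/2 = -13/4, [pp,q] = F_p - E_q/2 = -11/4, [pq,p] = E_q/2 = -65/32, [pq,q] = G_p/2 = -55/32, [qq,p] = F_q - G_p/2 = -13/2, [qq,q] = G_q/2 = -11/2
Gamma^p_ij = (G*[ij,p] - F*[ij,q])/(EG - F^2), Gamma^q_ij = (E*[ij,q] - F*[ij,p])/(EG - F^2)
Gamma_ppp = -104/177, Gamma_ppq = -65/177, Gamma_pqq = -208/177, Gamma_qpp = -88/177, Gamma_qpq = -55/177, Gamma_qqq = -176/177
X = (-1/4, 1/8), Y = (0, 5/2) at the point
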